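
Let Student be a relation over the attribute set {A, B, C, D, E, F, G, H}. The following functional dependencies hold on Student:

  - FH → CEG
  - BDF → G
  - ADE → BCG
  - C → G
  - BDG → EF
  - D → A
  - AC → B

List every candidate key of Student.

{C, D, H}, {D, E, H}, {D, F, H}, {B, D, G, H}

Attributes D, H never appear on any right-hand side, so every candidate key must contain {D, H}.
{D, H}⁺ = {A, D, H}, which is not all of the schema, so we must add further attributes.
{C, D, H}⁺: C→G adds G; D→A adds A; AC→B adds B; BDG→EF adds E, F → {A, B, C, D, E, F, G, H}. Minimal: {D, H}⁺ = {A, D, H}; {C, H}⁺ = {C, G, H}; {C, D}⁺ = {A, B, C, D, E, F, G} — none reach the full schema.
{D, E, H}⁺: D→A adds A; ADE→BCG adds B, C, G; BDG→EF adds F → {A, B, C, D, E, F, G, H}. Minimal: {E, H}⁺ = {E, H}; {D, H}⁺ = {A, D, H}; {D, E}⁺ = {A, B, C, D, E, F, G} — none reach the full schema.
{D, F, H}⁺: FH→CEG adds C, E, G; D→A adds A; AC→B adds B → {A, B, C, D, E, F, G, H}. Minimal: {F, H}⁺ = {C, E, F, G, H}; {D, H}⁺ = {A, D, H}; {D, F}⁺ = {A, D, F} — none reach the full schema.
{B, D, G, H}⁺: BDG→EF adds E, F; D→A adds A; FH→CEG adds C → {A, B, C, D, E, F, G, H}. Minimal: {D, G, H}⁺ = {A, D, G, H}; {B, G, H}⁺ = {B, G, H}; {B, D, H}⁺ = {A, B, D, H}; … — none reach the full schema.
Any other superkey contains one of these as a subset, so there are no further candidate keys.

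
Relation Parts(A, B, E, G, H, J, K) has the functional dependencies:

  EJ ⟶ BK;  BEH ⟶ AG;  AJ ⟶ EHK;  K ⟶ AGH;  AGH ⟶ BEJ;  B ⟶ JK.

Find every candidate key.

{B}⁺: B→JK adds J, K; K→AGH adds A, G, H; AGH→BEJ adds E → {A, B, E, G, H, J, K}.
{K}⁺: K→AGH adds A, G, H; AGH→BEJ adds B, E, J → {A, B, E, G, H, J, K}.
{A, J}⁺: AJ→EHK adds E, H, K; K→AGH adds G; AGH→BEJ adds B → {A, B, E, G, H, J, K}. Minimal: {J}⁺ = {J}; {A}⁺ = {A} — none reach the full schema.
{E, J}⁺: EJ→BK adds B, K; K→AGH adds A, G, H → {A, B, E, G, H, J, K}. Minimal: {J}⁺ = {J}; {E}⁺ = {E} — none reach the full schema.
{A, G, H}⁺: AGH→BEJ adds B, E, J; B→JK adds K → {A, B, E, G, H, J, K}. Minimal: {G, H}⁺ = {G, H}; {A, H}⁺ = {A, H}; {A, G}⁺ = {A, G} — none reach the full schema.
Any other superkey contains one of these as a subset, so there are no further candidate keys.

B; K; AJ; EJ; AGH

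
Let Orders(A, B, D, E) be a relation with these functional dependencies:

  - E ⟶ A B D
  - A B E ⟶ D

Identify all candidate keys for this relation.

Attribute E never appears on the right-hand side of any dependency, so E must belong to every candidate key.
{E}⁺ = {A, B, D, E}, which is all of the schema, so {E} is the only candidate key.

{E}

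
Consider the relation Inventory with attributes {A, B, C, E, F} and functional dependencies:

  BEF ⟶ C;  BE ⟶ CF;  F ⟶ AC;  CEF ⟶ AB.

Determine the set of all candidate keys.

BE, EF

Attribute E never appears on the right-hand side of any dependency, so E must belong to every candidate key.
{E}⁺ = {E}, which is not all of the schema, so we must add further attributes.
{B, E}⁺: BE→CF adds C, F; F→AC adds A → {A, B, C, E, F}. Minimal: {E}⁺ = {E}; {B}⁺ = {B} — none reach the full schema.
{E, F}⁺: F→AC adds A, C; CEF→AB adds B → {A, B, C, E, F}. Minimal: {F}⁺ = {A, C, F}; {E}⁺ = {E} — none reach the full schema.
Any other superkey contains one of these as a subset, so there are no further candidate keys.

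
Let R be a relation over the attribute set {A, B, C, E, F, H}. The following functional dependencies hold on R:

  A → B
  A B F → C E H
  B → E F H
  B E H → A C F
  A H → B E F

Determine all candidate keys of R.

{A}, {B}

{A}⁺: A→B adds B; B→EFH adds E, F, H; BEH→ACF adds C → {A, B, C, E, F, H}.
{B}⁺: B→EFH adds E, F, H; BEH→ACF adds A, C → {A, B, C, E, F, H}.
Any other superkey contains one of these as a subset, so there are no further candidate keys.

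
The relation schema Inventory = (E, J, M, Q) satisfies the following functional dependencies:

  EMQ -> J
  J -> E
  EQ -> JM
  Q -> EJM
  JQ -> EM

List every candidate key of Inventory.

Attribute Q never appears on the right-hand side of any dependency, so Q must belong to every candidate key.
{Q}⁺ = {E, J, M, Q}, which is all of the schema, so {Q} is the only candidate key.

{Q}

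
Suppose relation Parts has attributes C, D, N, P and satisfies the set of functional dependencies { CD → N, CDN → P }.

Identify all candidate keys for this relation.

{C, D}

Attributes C, D never appear on any right-hand side, so every candidate key must contain {C, D}.
{C, D}⁺ = {C, D, N, P}, which is all of the schema, so {C, D} is the only candidate key.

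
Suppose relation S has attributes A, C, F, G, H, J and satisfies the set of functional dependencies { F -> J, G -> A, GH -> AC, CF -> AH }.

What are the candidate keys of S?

Attributes F, G never appear on any right-hand side, so every candidate key must contain {F, G}.
{F, G}⁺ = {A, F, G, J}, which is not all of the schema, so we must add further attributes.
{C, F, G}⁺: F→J adds J; G→A adds A; CF→AH adds H → {A, C, F, G, H, J}.
{F, G, H}⁺: F→J adds J; G→A adds A; GH→AC adds C → {A, C, F, G, H, J}.

(C, F, G), (F, G, H)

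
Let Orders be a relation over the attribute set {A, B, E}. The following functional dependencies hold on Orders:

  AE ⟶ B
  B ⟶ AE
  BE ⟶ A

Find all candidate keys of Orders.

B; AE

{B}⁺: B→AE adds A, E → {A, B, E}.
{A, E}⁺: AE→B adds B → {A, B, E}. Minimal: {E}⁺ = {E}; {A}⁺ = {A} — none reach the full schema.
Any other superkey contains one of these as a subset, so there are no further candidate keys.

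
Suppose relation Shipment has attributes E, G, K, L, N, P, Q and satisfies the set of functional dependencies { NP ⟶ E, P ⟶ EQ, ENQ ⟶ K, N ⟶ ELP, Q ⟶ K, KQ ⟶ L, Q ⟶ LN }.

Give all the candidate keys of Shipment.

(G, N); (G, P); (G, Q)

Attribute G never appears on the right-hand side of any dependency, so G must belong to every candidate key.
{G}⁺ = {G}, which is not all of the schema, so we must add further attributes.
{G, N}⁺: N→ELP adds E, L, P; P→EQ adds Q; ENQ→K adds K → {E, G, K, L, N, P, Q}.
{G, P}⁺: P→EQ adds E, Q; Q→K adds K; KQ→L adds L; Q→LN adds N → {E, G, K, L, N, P, Q}.
{G, Q}⁺: Q→K adds K; KQ→L adds L; Q→LN adds N; N→ELP adds E, P → {E, G, K, L, N, P, Q}.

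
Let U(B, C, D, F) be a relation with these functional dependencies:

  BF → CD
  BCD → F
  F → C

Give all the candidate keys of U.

Attribute B never appears on the right-hand side of any dependency, so B must belong to every candidate key.
{B}⁺ = {B}, which is not all of the schema, so we must add further attributes.
{B, F}⁺: BF→CD adds C, D → {B, C, D, F}. Minimal: {F}⁺ = {C, F}; {B}⁺ = {B} — none reach the full schema.
{B, C, D}⁺: BCD→F adds F → {B, C, D, F}. Minimal: {C, D}⁺ = {C, D}; {B, D}⁺ = {B, D}; {B, C}⁺ = {B, C} — none reach the full schema.

{B, F}, {B, C, D}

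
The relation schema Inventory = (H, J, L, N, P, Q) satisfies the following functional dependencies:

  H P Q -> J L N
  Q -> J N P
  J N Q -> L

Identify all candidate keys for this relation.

(H, Q)

Attributes H, Q never appear on any right-hand side, so every candidate key must contain {H, Q}.
{H, Q}⁺ = {H, J, L, N, P, Q}, which is all of the schema, so {H, Q} is the only candidate key.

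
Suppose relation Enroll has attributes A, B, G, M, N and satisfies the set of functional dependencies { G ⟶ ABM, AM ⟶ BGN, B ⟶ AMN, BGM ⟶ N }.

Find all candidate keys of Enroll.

{B}, {G}, {A, M}

{B}⁺: B→AMN adds A, M, N; AM→BGN adds G → {A, B, G, M, N}.
{G}⁺: G→ABM adds A, B, M; AM→BGN adds N → {A, B, G, M, N}.
{A, M}⁺: AM→BGN adds B, G, N → {A, B, G, M, N}. Minimal: {M}⁺ = {M}; {A}⁺ = {A} — none reach the full schema.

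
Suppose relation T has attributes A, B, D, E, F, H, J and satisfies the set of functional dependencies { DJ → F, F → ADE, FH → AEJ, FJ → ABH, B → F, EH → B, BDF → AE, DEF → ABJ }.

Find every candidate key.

{B}⁺: B→F adds F; F→ADE adds A, D, E; DEF→ABJ adds J; FJ→ABH adds H → {A, B, D, E, F, H, J}.
{F}⁺: F→ADE adds A, D, E; DEF→ABJ adds B, J; FJ→ABH adds H → {A, B, D, E, F, H, J}.
{D, J}⁺: DJ→F adds F; F→ADE adds A, E; FJ→ABH adds B, H → {A, B, D, E, F, H, J}. Minimal: {J}⁺ = {J}; {D}⁺ = {D} — none reach the full schema.
{E, H}⁺: EH→B adds B; B→F adds F; F→ADE adds A, D; FH→AEJ adds J → {A, B, D, E, F, H, J}. Minimal: {H}⁺ = {H}; {E}⁺ = {E} — none reach the full schema.

B, F, DJ, EH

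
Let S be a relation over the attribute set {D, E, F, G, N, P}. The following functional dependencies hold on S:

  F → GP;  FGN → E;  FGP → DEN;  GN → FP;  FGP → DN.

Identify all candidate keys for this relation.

{F}⁺: F→GP adds G, P; FGP→DEN adds D, E, N → {D, E, F, G, N, P}.
{G, N}⁺: GN→FP adds F, P; FGP→DN adds D; FGN→E adds E → {D, E, F, G, N, P}.

{F}; {G, N}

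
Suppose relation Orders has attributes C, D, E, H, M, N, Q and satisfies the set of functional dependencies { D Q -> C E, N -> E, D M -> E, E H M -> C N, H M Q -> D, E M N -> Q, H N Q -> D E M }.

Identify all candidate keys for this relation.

(D, H, M), (E, H, M), (H, M, N), (H, M, Q), (H, N, Q)

{D, H, M}⁺: DM→E adds E; EHM→CN adds C, N; EMN→Q adds Q → {C, D, E, H, M, N, Q}. Minimal: {H, M}⁺ = {H, M}; {D, M}⁺ = {D, E, M}; {D, H}⁺ = {D, H} — none reach the full schema.
{E, H, M}⁺: EHM→CN adds C, N; EMN→Q adds Q; HNQ→DEM adds D → {C, D, E, H, M, N, Q}. Minimal: {H, M}⁺ = {H, M}; {E, M}⁺ = {E, M}; {E, H}⁺ = {E, H} — none reach the full schema.
{H, M, N}⁺: N→E adds E; EHM→CN adds C; EMN→Q adds Q; HNQ→DEM adds D → {C, D, E, H, M, N, Q}. Minimal: {M, N}⁺ = {E, M, N, Q}; {H, N}⁺ = {E, H, N}; {H, M}⁺ = {H, M} — none reach the full schema.
{H, M, Q}⁺: HMQ→D adds D; DQ→CE adds C, E; EHM→CN adds N → {C, D, E, H, M, N, Q}. Minimal: {M, Q}⁺ = {M, Q}; {H, Q}⁺ = {H, Q}; {H, M}⁺ = {H, M} — none reach the full schema.
{H, N, Q}⁺: N→E adds E; HNQ→DEM adds D, M; DQ→CE adds C → {C, D, E, H, M, N, Q}. Minimal: {N, Q}⁺ = {E, N, Q}; {H, Q}⁺ = {H, Q}; {H, N}⁺ = {E, H, N} — none reach the full schema.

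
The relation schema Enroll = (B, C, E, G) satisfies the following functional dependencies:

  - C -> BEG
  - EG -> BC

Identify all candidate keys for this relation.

C; EG

{C}⁺: C→BEG adds B, E, G → {B, C, E, G}.
{E, G}⁺: EG→BC adds B, C → {B, C, E, G}. Minimal: {G}⁺ = {G}; {E}⁺ = {E} — none reach the full schema.
Any other superkey contains one of these as a subset, so there are no further candidate keys.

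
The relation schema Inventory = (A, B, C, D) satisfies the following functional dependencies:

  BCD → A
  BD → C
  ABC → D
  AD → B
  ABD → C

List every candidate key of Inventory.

{A, D}⁺: AD→B adds B; ABD→C adds C → {A, B, C, D}. Minimal: {D}⁺ = {D}; {A}⁺ = {A} — none reach the full schema.
{B, D}⁺: BD→C adds C; BCD→A adds A → {A, B, C, D}. Minimal: {D}⁺ = {D}; {B}⁺ = {B} — none reach the full schema.
{A, B, C}⁺: ABC→D adds D → {A, B, C, D}. Minimal: {B, C}⁺ = {B, C}; {A, C}⁺ = {A, C}; {A, B}⁺ = {A, B} — none reach the full schema.

(A, D), (B, D), (A, B, C)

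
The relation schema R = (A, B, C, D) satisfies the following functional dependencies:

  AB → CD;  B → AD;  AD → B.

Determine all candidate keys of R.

{B}⁺: B→AD adds A, D; AB→CD adds C → {A, B, C, D}.
{A, D}⁺: AD→B adds B; AB→CD adds C → {A, B, C, D}. Minimal: {D}⁺ = {D}; {A}⁺ = {A} — none reach the full schema.

{B}, {A, D}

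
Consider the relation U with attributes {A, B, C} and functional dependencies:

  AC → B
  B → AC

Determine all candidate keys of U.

{B}; {A, C}

{B}⁺: B→AC adds A, C → {A, B, C}.
{A, C}⁺: AC→B adds B → {A, B, C}.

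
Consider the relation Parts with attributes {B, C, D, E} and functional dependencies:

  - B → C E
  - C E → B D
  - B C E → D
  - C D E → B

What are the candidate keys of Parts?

{B}⁺: B→CE adds C, E; CE→BD adds D → {B, C, D, E}.
{C, E}⁺: CE→BD adds B, D → {B, C, D, E}.
Any other superkey contains one of these as a subset, so there are no further candidate keys.

B; CE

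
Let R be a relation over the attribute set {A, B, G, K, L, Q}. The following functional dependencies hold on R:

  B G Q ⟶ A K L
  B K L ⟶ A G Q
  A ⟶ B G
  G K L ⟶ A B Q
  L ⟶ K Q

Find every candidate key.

{A, L}, {A, Q}, {B, L}, {G, L}, {B, G, Q}

{A, L}⁺: A→BG adds B, G; L→KQ adds K, Q → {A, B, G, K, L, Q}. Minimal: {L}⁺ = {K, L, Q}; {A}⁺ = {A, B, G} — none reach the full schema.
{A, Q}⁺: A→BG adds B, G; BGQ→AKL adds K, L → {A, B, G, K, L, Q}. Minimal: {Q}⁺ = {Q}; {A}⁺ = {A, B, G} — none reach the full schema.
{B, L}⁺: L→KQ adds K, Q; BKL→AGQ adds A, G → {A, B, G, K, L, Q}. Minimal: {L}⁺ = {K, L, Q}; {B}⁺ = {B} — none reach the full schema.
{G, L}⁺: L→KQ adds K, Q; GKL→ABQ adds A, B → {A, B, G, K, L, Q}. Minimal: {L}⁺ = {K, L, Q}; {G}⁺ = {G} — none reach the full schema.
{B, G, Q}⁺: BGQ→AKL adds A, K, L → {A, B, G, K, L, Q}. Minimal: {G, Q}⁺ = {G, Q}; {B, Q}⁺ = {B, Q}; {B, G}⁺ = {B, G} — none reach the full schema.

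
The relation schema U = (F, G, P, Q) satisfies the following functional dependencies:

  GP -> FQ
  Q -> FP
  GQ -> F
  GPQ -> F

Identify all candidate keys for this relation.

{G, P}, {G, Q}

{G, P}⁺: GP→FQ adds F, Q → {F, G, P, Q}. Minimal: {P}⁺ = {P}; {G}⁺ = {G} — none reach the full schema.
{G, Q}⁺: Q→FP adds F, P → {F, G, P, Q}. Minimal: {Q}⁺ = {F, P, Q}; {G}⁺ = {G} — none reach the full schema.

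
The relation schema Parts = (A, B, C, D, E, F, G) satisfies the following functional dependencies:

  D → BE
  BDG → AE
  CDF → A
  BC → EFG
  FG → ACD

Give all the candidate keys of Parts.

{B, C}⁺: BC→EFG adds E, F, G; FG→ACD adds A, D → {A, B, C, D, E, F, G}. Minimal: {C}⁺ = {C}; {B}⁺ = {B} — none reach the full schema.
{C, D}⁺: D→BE adds B, E; BC→EFG adds F, G; FG→ACD adds A → {A, B, C, D, E, F, G}. Minimal: {D}⁺ = {B, D, E}; {C}⁺ = {C} — none reach the full schema.
{F, G}⁺: FG→ACD adds A, C, D; D→BE adds B, E → {A, B, C, D, E, F, G}. Minimal: {G}⁺ = {G}; {F}⁺ = {F} — none reach the full schema.

BC, CD, FG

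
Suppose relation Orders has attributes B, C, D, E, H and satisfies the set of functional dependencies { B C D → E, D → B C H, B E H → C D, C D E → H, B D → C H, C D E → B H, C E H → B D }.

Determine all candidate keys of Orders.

{D}⁺: D→BCH adds B, C, H; BCD→E adds E → {B, C, D, E, H}.
{B, E, H}⁺: BEH→CD adds C, D → {B, C, D, E, H}. Minimal: {E, H}⁺ = {E, H}; {B, H}⁺ = {B, H}; {B, E}⁺ = {B, E} — none reach the full schema.
{C, E, H}⁺: CEH→BD adds B, D → {B, C, D, E, H}. Minimal: {E, H}⁺ = {E, H}; {C, H}⁺ = {C, H}; {C, E}⁺ = {C, E} — none reach the full schema.
Any other superkey contains one of these as a subset, so there are no further candidate keys.

D, BEH, CEH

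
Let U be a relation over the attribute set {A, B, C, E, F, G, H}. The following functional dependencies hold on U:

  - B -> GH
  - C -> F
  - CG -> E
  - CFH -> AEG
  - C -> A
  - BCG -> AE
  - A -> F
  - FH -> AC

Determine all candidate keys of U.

Attribute B never appears on the right-hand side of any dependency, so B must belong to every candidate key.
{B}⁺ = {B, G, H}, which is not all of the schema, so we must add further attributes.
{A, B}⁺: B→GH adds G, H; A→F adds F; FH→AC adds C; CG→E adds E → {A, B, C, E, F, G, H}.
{B, C}⁺: B→GH adds G, H; C→F adds F; CG→E adds E; CFH→AEG adds A → {A, B, C, E, F, G, H}.
{B, F}⁺: B→GH adds G, H; FH→AC adds A, C; CG→E adds E → {A, B, C, E, F, G, H}.

{A, B}, {B, C}, {B, F}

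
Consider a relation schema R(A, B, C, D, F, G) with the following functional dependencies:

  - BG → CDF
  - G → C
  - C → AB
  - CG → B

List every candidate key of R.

{G}

Attribute G never appears on the right-hand side of any dependency, so G must belong to every candidate key.
{G}⁺ = {A, B, C, D, F, G}, which is all of the schema, so {G} is the only candidate key.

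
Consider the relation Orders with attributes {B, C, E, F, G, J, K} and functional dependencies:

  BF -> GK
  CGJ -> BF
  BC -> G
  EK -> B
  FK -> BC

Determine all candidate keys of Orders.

{B, C, E, J}, {B, E, F, J}, {C, E, G, J}, {C, E, J, K}, {E, F, J, K}

Attributes E, J never appear on any right-hand side, so every candidate key must contain {E, J}.
{E, J}⁺ = {E, J}, which is not all of the schema, so we must add further attributes.
{B, C, E, J}⁺: BC→G adds G; CGJ→BF adds F; BF→GK adds K → {B, C, E, F, G, J, K}.
{B, E, F, J}⁺: BF→GK adds G, K; FK→BC adds C → {B, C, E, F, G, J, K}.
{C, E, G, J}⁺: CGJ→BF adds B, F; BF→GK adds K → {B, C, E, F, G, J, K}.
{C, E, J, K}⁺: EK→B adds B; BC→G adds G; CGJ→BF adds F → {B, C, E, F, G, J, K}.
{E, F, J, K}⁺: EK→B adds B; FK→BC adds C; BF→GK adds G → {B, C, E, F, G, J, K}.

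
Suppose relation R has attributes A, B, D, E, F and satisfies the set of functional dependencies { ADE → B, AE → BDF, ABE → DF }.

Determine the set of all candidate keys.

{A, E}⁺: AE→BDF adds B, D, F → {A, B, D, E, F}. Minimal: {E}⁺ = {E}; {A}⁺ = {A} — none reach the full schema.
No other minimal superkey exists.

{A, E}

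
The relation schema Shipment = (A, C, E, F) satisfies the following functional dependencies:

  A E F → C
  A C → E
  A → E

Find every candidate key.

AF

Attributes A, F never appear on any right-hand side, so every candidate key must contain {A, F}.
{A, F}⁺ = {A, C, E, F}, which is all of the schema, so {A, F} is the only candidate key.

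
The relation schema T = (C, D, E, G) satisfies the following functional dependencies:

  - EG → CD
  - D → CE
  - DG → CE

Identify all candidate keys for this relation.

{D, G}, {E, G}

Attribute G never appears on the right-hand side of any dependency, so G must belong to every candidate key.
{G}⁺ = {G}, which is not all of the schema, so we must add further attributes.
{D, G}⁺: D→CE adds C, E → {C, D, E, G}. Minimal: {G}⁺ = {G}; {D}⁺ = {C, D, E} — none reach the full schema.
{E, G}⁺: EG→CD adds C, D → {C, D, E, G}. Minimal: {G}⁺ = {G}; {E}⁺ = {E} — none reach the full schema.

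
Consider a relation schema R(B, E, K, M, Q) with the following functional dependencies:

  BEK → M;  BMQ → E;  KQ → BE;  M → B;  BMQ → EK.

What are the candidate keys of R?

(K, Q), (M, Q)

{K, Q}⁺: KQ→BE adds B, E; BEK→M adds M → {B, E, K, M, Q}.
{M, Q}⁺: M→B adds B; BMQ→EK adds E, K → {B, E, K, M, Q}.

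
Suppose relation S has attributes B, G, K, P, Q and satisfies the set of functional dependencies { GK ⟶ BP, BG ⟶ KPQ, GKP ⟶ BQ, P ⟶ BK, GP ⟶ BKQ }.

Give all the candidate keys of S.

{B, G}, {G, K}, {G, P}

Attribute G never appears on the right-hand side of any dependency, so G must belong to every candidate key.
{G}⁺ = {G}, which is not all of the schema, so we must add further attributes.
{B, G}⁺: BG→KPQ adds K, P, Q → {B, G, K, P, Q}. Minimal: {G}⁺ = {G}; {B}⁺ = {B} — none reach the full schema.
{G, K}⁺: GK→BP adds B, P; BG→KPQ adds Q → {B, G, K, P, Q}. Minimal: {K}⁺ = {K}; {G}⁺ = {G} — none reach the full schema.
{G, P}⁺: P→BK adds B, K; GP→BKQ adds Q → {B, G, K, P, Q}. Minimal: {P}⁺ = {B, K, P}; {G}⁺ = {G} — none reach the full schema.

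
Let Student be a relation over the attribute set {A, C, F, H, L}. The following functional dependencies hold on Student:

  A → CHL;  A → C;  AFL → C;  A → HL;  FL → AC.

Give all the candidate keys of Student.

Attribute F never appears on the right-hand side of any dependency, so F must belong to every candidate key.
{F}⁺ = {F}, which is not all of the schema, so we must add further attributes.
{A, F}⁺: A→CHL adds C, H, L → {A, C, F, H, L}. Minimal: {F}⁺ = {F}; {A}⁺ = {A, C, H, L} — none reach the full schema.
{F, L}⁺: FL→AC adds A, C; A→CHL adds H → {A, C, F, H, L}. Minimal: {L}⁺ = {L}; {F}⁺ = {F} — none reach the full schema.

(A, F); (F, L)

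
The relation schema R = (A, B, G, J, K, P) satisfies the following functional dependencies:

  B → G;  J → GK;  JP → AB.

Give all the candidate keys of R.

{J, P}

Attributes J, P never appear on any right-hand side, so every candidate key must contain {J, P}.
{J, P}⁺ = {A, B, G, J, K, P}, which is all of the schema, so {J, P} is the only candidate key.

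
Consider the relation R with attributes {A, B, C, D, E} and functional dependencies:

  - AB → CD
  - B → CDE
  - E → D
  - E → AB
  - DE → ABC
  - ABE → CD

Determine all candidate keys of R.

(B); (E)

{B}⁺: B→CDE adds C, D, E; E→AB adds A → {A, B, C, D, E}.
{E}⁺: E→D adds D; E→AB adds A, B; DE→ABC adds C → {A, B, C, D, E}.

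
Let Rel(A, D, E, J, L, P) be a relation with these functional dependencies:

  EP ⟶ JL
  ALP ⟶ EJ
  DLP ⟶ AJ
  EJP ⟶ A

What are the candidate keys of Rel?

(D, E, P), (D, L, P)

Attributes D, P never appear on any right-hand side, so every candidate key must contain {D, P}.
{D, P}⁺ = {D, P}, which is not all of the schema, so we must add further attributes.
{D, E, P}⁺: EP→JL adds J, L; DLP→AJ adds A → {A, D, E, J, L, P}. Minimal: {E, P}⁺ = {A, E, J, L, P}; {D, P}⁺ = {D, P}; {D, E}⁺ = {D, E} — none reach the full schema.
{D, L, P}⁺: DLP→AJ adds A, J; ALP→EJ adds E → {A, D, E, J, L, P}. Minimal: {L, P}⁺ = {L, P}; {D, P}⁺ = {D, P}; {D, L}⁺ = {D, L} — none reach the full schema.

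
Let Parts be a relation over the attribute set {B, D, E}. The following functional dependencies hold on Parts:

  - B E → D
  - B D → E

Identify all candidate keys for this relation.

Attribute B never appears on the right-hand side of any dependency, so B must belong to every candidate key.
{B}⁺ = {B}, which is not all of the schema, so we must add further attributes.
{B, D}⁺: BD→E adds E → {B, D, E}. Minimal: {D}⁺ = {D}; {B}⁺ = {B} — none reach the full schema.
{B, E}⁺: BE→D adds D → {B, D, E}. Minimal: {E}⁺ = {E}; {B}⁺ = {B} — none reach the full schema.

BD, BE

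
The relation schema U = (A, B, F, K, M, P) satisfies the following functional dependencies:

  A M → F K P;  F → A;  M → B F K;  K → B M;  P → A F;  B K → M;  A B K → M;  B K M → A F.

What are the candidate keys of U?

{K}, {M}

{K}⁺: K→BM adds B, M; BKM→AF adds A, F; AM→FKP adds P → {A, B, F, K, M, P}.
{M}⁺: M→BFK adds B, F, K; BKM→AF adds A; AM→FKP adds P → {A, B, F, K, M, P}.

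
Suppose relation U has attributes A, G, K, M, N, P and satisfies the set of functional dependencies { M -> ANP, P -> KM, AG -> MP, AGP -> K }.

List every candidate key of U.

(A, G), (G, M), (G, P)

Attribute G never appears on the right-hand side of any dependency, so G must belong to every candidate key.
{G}⁺ = {G}, which is not all of the schema, so we must add further attributes.
{A, G}⁺: AG→MP adds M, P; AGP→K adds K; M→ANP adds N → {A, G, K, M, N, P}.
{G, M}⁺: M→ANP adds A, N, P; P→KM adds K → {A, G, K, M, N, P}.
{G, P}⁺: P→KM adds K, M; M→ANP adds A, N → {A, G, K, M, N, P}.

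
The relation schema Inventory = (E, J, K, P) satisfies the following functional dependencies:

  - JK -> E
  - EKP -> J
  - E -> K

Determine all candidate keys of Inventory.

EP, JKP

{E, P}⁺: E→K adds K; EKP→J adds J → {E, J, K, P}. Minimal: {P}⁺ = {P}; {E}⁺ = {E, K} — none reach the full schema.
{J, K, P}⁺: JK→E adds E → {E, J, K, P}. Minimal: {K, P}⁺ = {K, P}; {J, P}⁺ = {J, P}; {J, K}⁺ = {E, J, K} — none reach the full schema.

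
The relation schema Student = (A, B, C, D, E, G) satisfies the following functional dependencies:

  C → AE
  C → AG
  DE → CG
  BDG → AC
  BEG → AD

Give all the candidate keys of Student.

Attribute B never appears on the right-hand side of any dependency, so B must belong to every candidate key.
{B}⁺ = {B}, which is not all of the schema, so we must add further attributes.
{B, C}⁺: C→AE adds A, E; C→AG adds G; BEG→AD adds D → {A, B, C, D, E, G}. Minimal: {C}⁺ = {A, C, E, G}; {B}⁺ = {B} — none reach the full schema.
{B, D, E}⁺: DE→CG adds C, G; BDG→AC adds A → {A, B, C, D, E, G}. Minimal: {D, E}⁺ = {A, C, D, E, G}; {B, E}⁺ = {B, E}; {B, D}⁺ = {B, D} — none reach the full schema.
{B, D, G}⁺: BDG→AC adds A, C; C→AE adds E → {A, B, C, D, E, G}. Minimal: {D, G}⁺ = {D, G}; {B, G}⁺ = {B, G}; {B, D}⁺ = {B, D} — none reach the full schema.
{B, E, G}⁺: BEG→AD adds A, D; DE→CG adds C → {A, B, C, D, E, G}. Minimal: {E, G}⁺ = {E, G}; {B, G}⁺ = {B, G}; {B, E}⁺ = {B, E} — none reach the full schema.

{B, C}, {B, D, E}, {B, D, G}, {B, E, G}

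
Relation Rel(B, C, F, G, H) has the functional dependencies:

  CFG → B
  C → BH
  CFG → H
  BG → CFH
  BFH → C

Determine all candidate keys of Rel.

Attribute G never appears on the right-hand side of any dependency, so G must belong to every candidate key.
{G}⁺ = {G}, which is not all of the schema, so we must add further attributes.
{B, G}⁺: BG→CFH adds C, F, H → {B, C, F, G, H}. Minimal: {G}⁺ = {G}; {B}⁺ = {B} — none reach the full schema.
{C, G}⁺: C→BH adds B, H; BG→CFH adds F → {B, C, F, G, H}. Minimal: {G}⁺ = {G}; {C}⁺ = {B, C, H} — none reach the full schema.
Any other superkey contains one of these as a subset, so there are no further candidate keys.

{B, G}, {C, G}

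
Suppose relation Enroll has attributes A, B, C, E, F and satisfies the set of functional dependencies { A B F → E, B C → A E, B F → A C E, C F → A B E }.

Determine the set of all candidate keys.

Attribute F never appears on the right-hand side of any dependency, so F must belong to every candidate key.
{F}⁺ = {F}, which is not all of the schema, so we must add further attributes.
{B, F}⁺: BF→ACE adds A, C, E → {A, B, C, E, F}.
{C, F}⁺: CF→ABE adds A, B, E → {A, B, C, E, F}.
Any other superkey contains one of these as a subset, so there are no further candidate keys.

BF; CF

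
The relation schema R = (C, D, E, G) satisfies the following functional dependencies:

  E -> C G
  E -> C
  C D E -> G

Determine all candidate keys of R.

Attributes D, E never appear on any right-hand side, so every candidate key must contain {D, E}.
{D, E}⁺ = {C, D, E, G}, which is all of the schema, so {D, E} is the only candidate key.

DE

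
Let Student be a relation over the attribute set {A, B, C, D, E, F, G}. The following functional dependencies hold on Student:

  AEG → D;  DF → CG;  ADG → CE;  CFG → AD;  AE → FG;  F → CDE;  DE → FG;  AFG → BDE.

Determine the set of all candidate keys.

{F}; {A, E}; {D, E}; {A, D, G}

{F}⁺: F→CDE adds C, D, E; DE→FG adds G; CFG→AD adds A; AFG→BDE adds B → {A, B, C, D, E, F, G}.
{A, E}⁺: AE→FG adds F, G; F→CDE adds C, D; AFG→BDE adds B → {A, B, C, D, E, F, G}. Minimal: {E}⁺ = {E}; {A}⁺ = {A} — none reach the full schema.
{D, E}⁺: DE→FG adds F, G; DF→CG adds C; CFG→AD adds A; AFG→BDE adds B → {A, B, C, D, E, F, G}. Minimal: {E}⁺ = {E}; {D}⁺ = {D} — none reach the full schema.
{A, D, G}⁺: ADG→CE adds C, E; AE→FG adds F; AFG→BDE adds B → {A, B, C, D, E, F, G}. Minimal: {D, G}⁺ = {D, G}; {A, G}⁺ = {A, G}; {A, D}⁺ = {A, D} — none reach the full schema.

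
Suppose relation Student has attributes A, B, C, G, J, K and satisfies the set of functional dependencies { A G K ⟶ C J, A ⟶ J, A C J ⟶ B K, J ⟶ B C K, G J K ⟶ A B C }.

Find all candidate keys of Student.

{A, G}, {G, J}

Attribute G never appears on the right-hand side of any dependency, so G must belong to every candidate key.
{G}⁺ = {G}, which is not all of the schema, so we must add further attributes.
{A, G}⁺: A→J adds J; J→BCK adds B, C, K → {A, B, C, G, J, K}. Minimal: {G}⁺ = {G}; {A}⁺ = {A, B, C, J, K} — none reach the full schema.
{G, J}⁺: J→BCK adds B, C, K; GJK→ABC adds A → {A, B, C, G, J, K}. Minimal: {J}⁺ = {B, C, J, K}; {G}⁺ = {G} — none reach the full schema.
Any other superkey contains one of these as a subset, so there are no further candidate keys.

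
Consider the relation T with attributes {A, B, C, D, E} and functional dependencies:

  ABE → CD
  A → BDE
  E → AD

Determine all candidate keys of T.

{A}⁺: A→BDE adds B, D, E; ABE→CD adds C → {A, B, C, D, E}.
{E}⁺: E→AD adds A, D; A→BDE adds B; ABE→CD adds C → {A, B, C, D, E}.

A, E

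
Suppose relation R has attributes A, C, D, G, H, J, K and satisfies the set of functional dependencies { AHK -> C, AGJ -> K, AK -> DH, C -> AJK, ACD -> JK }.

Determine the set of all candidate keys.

{C, G}, {A, G, J}, {A, G, K}

Attribute G never appears on the right-hand side of any dependency, so G must belong to every candidate key.
{G}⁺ = {G}, which is not all of the schema, so we must add further attributes.
{C, G}⁺: C→AJK adds A, J, K; AK→DH adds D, H → {A, C, D, G, H, J, K}. Minimal: {G}⁺ = {G}; {C}⁺ = {A, C, D, H, J, K} — none reach the full schema.
{A, G, J}⁺: AGJ→K adds K; AK→DH adds D, H; AHK→C adds C → {A, C, D, G, H, J, K}. Minimal: {G, J}⁺ = {G, J}; {A, J}⁺ = {A, J}; {A, G}⁺ = {A, G} — none reach the full schema.
{A, G, K}⁺: AK→DH adds D, H; AHK→C adds C; C→AJK adds J → {A, C, D, G, H, J, K}. Minimal: {G, K}⁺ = {G, K}; {A, K}⁺ = {A, C, D, H, J, K}; {A, G}⁺ = {A, G} — none reach the full schema.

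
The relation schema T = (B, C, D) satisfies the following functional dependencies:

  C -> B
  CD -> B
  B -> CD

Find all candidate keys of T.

{B}, {C}

{B}⁺: B→CD adds C, D → {B, C, D}.
{C}⁺: C→B adds B; B→CD adds D → {B, C, D}.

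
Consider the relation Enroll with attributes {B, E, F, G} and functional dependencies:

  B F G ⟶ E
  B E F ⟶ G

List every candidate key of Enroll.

Attributes B, F never appear on any right-hand side, so every candidate key must contain {B, F}.
{B, F}⁺ = {B, F}, which is not all of the schema, so we must add further attributes.
{B, E, F}⁺: BEF→G adds G → {B, E, F, G}.
{B, F, G}⁺: BFG→E adds E → {B, E, F, G}.
Any other superkey contains one of these as a subset, so there are no further candidate keys.

BEF; BFG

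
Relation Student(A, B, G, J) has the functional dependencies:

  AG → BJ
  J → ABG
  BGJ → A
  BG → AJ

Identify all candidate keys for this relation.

{J}⁺: J→ABG adds A, B, G → {A, B, G, J}.
{A, G}⁺: AG→BJ adds B, J → {A, B, G, J}. Minimal: {G}⁺ = {G}; {A}⁺ = {A} — none reach the full schema.
{B, G}⁺: BG→AJ adds A, J → {A, B, G, J}. Minimal: {G}⁺ = {G}; {B}⁺ = {B} — none reach the full schema.
Any other superkey contains one of these as a subset, so there are no further candidate keys.

{J}; {A, G}; {B, G}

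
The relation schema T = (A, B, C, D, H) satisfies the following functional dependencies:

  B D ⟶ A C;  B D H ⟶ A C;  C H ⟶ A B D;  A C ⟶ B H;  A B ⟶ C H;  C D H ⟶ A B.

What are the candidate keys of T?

{A, B}⁺: AB→CH adds C, H; CH→ABD adds D → {A, B, C, D, H}.
{A, C}⁺: AC→BH adds B, H; CH→ABD adds D → {A, B, C, D, H}.
{B, D}⁺: BD→AC adds A, C; AC→BH adds H → {A, B, C, D, H}.
{C, H}⁺: CH→ABD adds A, B, D → {A, B, C, D, H}.
Any other superkey contains one of these as a subset, so there are no further candidate keys.

{A, B}; {A, C}; {B, D}; {C, H}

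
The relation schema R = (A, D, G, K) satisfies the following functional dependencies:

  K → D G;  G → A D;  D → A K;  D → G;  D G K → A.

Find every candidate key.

{D}; {G}; {K}

{D}⁺: D→AK adds A, K; D→G adds G → {A, D, G, K}.
{G}⁺: G→AD adds A, D; D→AK adds K → {A, D, G, K}.
{K}⁺: K→DG adds D, G; G→AD adds A → {A, D, G, K}.
Any other superkey contains one of these as a subset, so there are no further candidate keys.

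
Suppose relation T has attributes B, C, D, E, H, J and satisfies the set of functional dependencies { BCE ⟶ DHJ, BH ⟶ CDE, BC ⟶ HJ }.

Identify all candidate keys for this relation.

{B, C}; {B, H}

Attribute B never appears on the right-hand side of any dependency, so B must belong to every candidate key.
{B}⁺ = {B}, which is not all of the schema, so we must add further attributes.
{B, C}⁺: BC→HJ adds H, J; BH→CDE adds D, E → {B, C, D, E, H, J}. Minimal: {C}⁺ = {C}; {B}⁺ = {B} — none reach the full schema.
{B, H}⁺: BH→CDE adds C, D, E; BC→HJ adds J → {B, C, D, E, H, J}. Minimal: {H}⁺ = {H}; {B}⁺ = {B} — none reach the full schema.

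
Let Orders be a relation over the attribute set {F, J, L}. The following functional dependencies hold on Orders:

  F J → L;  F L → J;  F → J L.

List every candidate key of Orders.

Attribute F never appears on the right-hand side of any dependency, so F must belong to every candidate key.
{F}⁺ = {F, J, L}, which is all of the schema, so {F} is the only candidate key.

{F}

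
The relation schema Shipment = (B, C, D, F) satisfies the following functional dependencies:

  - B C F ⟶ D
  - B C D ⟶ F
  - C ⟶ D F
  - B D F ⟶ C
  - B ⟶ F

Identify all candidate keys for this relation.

Attribute B never appears on the right-hand side of any dependency, so B must belong to every candidate key.
{B}⁺ = {B, F}, which is not all of the schema, so we must add further attributes.
{B, C}⁺: C→DF adds D, F → {B, C, D, F}.
{B, D}⁺: B→F adds F; BDF→C adds C → {B, C, D, F}.
Any other superkey contains one of these as a subset, so there are no further candidate keys.

(B, C); (B, D)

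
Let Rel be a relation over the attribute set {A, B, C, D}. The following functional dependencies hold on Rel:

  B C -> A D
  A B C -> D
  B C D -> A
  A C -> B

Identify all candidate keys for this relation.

(A, C), (B, C)

{A, C}⁺: AC→B adds B; BC→AD adds D → {A, B, C, D}. Minimal: {C}⁺ = {C}; {A}⁺ = {A} — none reach the full schema.
{B, C}⁺: BC→AD adds A, D → {A, B, C, D}. Minimal: {C}⁺ = {C}; {B}⁺ = {B} — none reach the full schema.
Any other superkey contains one of these as a subset, so there are no further candidate keys.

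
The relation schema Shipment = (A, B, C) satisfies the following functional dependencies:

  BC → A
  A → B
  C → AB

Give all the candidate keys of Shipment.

{C}⁺: C→AB adds A, B → {A, B, C}.

{C}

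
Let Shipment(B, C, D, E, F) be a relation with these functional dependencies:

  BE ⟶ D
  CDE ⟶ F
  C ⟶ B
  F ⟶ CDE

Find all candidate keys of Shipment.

{F}⁺: F→CDE adds C, D, E; C→B adds B → {B, C, D, E, F}.
{C, E}⁺: C→B adds B; BE→D adds D; CDE→F adds F → {B, C, D, E, F}. Minimal: {E}⁺ = {E}; {C}⁺ = {B, C} — none reach the full schema.

F, CE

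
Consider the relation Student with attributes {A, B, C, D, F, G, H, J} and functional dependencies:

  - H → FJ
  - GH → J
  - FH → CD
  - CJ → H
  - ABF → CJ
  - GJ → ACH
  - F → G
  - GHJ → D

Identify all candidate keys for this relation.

(B, H), (A, B, F), (B, C, J), (B, F, J), (B, G, J)

Attribute B never appears on the right-hand side of any dependency, so B must belong to every candidate key.
{B}⁺ = {B}, which is not all of the schema, so we must add further attributes.
{B, H}⁺: H→FJ adds F, J; FH→CD adds C, D; F→G adds G; GJ→ACH adds A → {A, B, C, D, F, G, H, J}. Minimal: {H}⁺ = {A, C, D, F, G, H, J}; {B}⁺ = {B} — none reach the full schema.
{A, B, F}⁺: ABF→CJ adds C, J; F→G adds G; CJ→H adds H; GHJ→D adds D → {A, B, C, D, F, G, H, J}. Minimal: {B, F}⁺ = {B, F, G}; {A, F}⁺ = {A, F, G}; {A, B}⁺ = {A, B} — none reach the full schema.
{B, C, J}⁺: CJ→H adds H; H→FJ adds F; FH→CD adds D; F→G adds G; GJ→ACH adds A → {A, B, C, D, F, G, H, J}. Minimal: {C, J}⁺ = {A, C, D, F, G, H, J}; {B, J}⁺ = {B, J}; {B, C}⁺ = {B, C} — none reach the full schema.
{B, F, J}⁺: F→G adds G; GJ→ACH adds A, C, H; GHJ→D adds D → {A, B, C, D, F, G, H, J}. Minimal: {F, J}⁺ = {A, C, D, F, G, H, J}; {B, J}⁺ = {B, J}; {B, F}⁺ = {B, F, G} — none reach the full schema.
{B, G, J}⁺: GJ→ACH adds A, C, H; GHJ→D adds D; H→FJ adds F → {A, B, C, D, F, G, H, J}. Minimal: {G, J}⁺ = {A, C, D, F, G, H, J}; {B, J}⁺ = {B, J}; {B, G}⁺ = {B, G} — none reach the full schema.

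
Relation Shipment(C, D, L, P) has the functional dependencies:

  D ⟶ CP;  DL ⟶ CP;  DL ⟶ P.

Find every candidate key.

{D, L}

Attributes D, L never appear on any right-hand side, so every candidate key must contain {D, L}.
{D, L}⁺ = {C, D, L, P}, which is all of the schema, so {D, L} is the only candidate key.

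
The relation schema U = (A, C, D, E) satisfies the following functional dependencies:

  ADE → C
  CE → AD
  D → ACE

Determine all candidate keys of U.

{D}⁺: D→ACE adds A, C, E → {A, C, D, E}.
{C, E}⁺: CE→AD adds A, D → {A, C, D, E}. Minimal: {E}⁺ = {E}; {C}⁺ = {C} — none reach the full schema.

{D}, {C, E}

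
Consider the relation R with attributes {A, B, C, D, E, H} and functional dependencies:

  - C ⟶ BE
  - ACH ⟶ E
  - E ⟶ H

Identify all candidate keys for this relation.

Attributes A, C, D never appear on any right-hand side, so every candidate key must contain {A, C, D}.
{A, C, D}⁺ = {A, B, C, D, E, H}, which is all of the schema, so {A, C, D} is the only candidate key.

{A, C, D}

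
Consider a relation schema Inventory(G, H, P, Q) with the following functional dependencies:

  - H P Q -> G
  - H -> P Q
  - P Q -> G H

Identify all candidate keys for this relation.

H; PQ

{H}⁺: H→PQ adds P, Q; PQ→GH adds G → {G, H, P, Q}.
{P, Q}⁺: PQ→GH adds G, H → {G, H, P, Q}.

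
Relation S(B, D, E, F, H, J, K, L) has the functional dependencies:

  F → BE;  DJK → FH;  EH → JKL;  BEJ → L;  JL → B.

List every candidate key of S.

Attribute D never appears on the right-hand side of any dependency, so D must belong to every candidate key.
{D}⁺ = {D}, which is not all of the schema, so we must add further attributes.
{D, E, H}⁺: EH→JKL adds J, K, L; JL→B adds B; DJK→FH adds F → {B, D, E, F, H, J, K, L}.
{D, F, H}⁺: F→BE adds B, E; EH→JKL adds J, K, L → {B, D, E, F, H, J, K, L}.
{D, J, K}⁺: DJK→FH adds F, H; F→BE adds B, E; EH→JKL adds L → {B, D, E, F, H, J, K, L}.

DEH; DFH; DJK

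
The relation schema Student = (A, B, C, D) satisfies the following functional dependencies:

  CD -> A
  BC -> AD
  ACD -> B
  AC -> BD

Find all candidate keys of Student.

{A, C}, {B, C}, {C, D}

Attribute C never appears on the right-hand side of any dependency, so C must belong to every candidate key.
{C}⁺ = {C}, which is not all of the schema, so we must add further attributes.
{A, C}⁺: AC→BD adds B, D → {A, B, C, D}. Minimal: {C}⁺ = {C}; {A}⁺ = {A} — none reach the full schema.
{B, C}⁺: BC→AD adds A, D → {A, B, C, D}. Minimal: {C}⁺ = {C}; {B}⁺ = {B} — none reach the full schema.
{C, D}⁺: CD→A adds A; ACD→B adds B → {A, B, C, D}. Minimal: {D}⁺ = {D}; {C}⁺ = {C} — none reach the full schema.
Any other superkey contains one of these as a subset, so there are no further candidate keys.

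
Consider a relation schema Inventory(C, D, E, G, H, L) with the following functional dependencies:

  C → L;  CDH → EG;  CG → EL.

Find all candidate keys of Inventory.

Attributes C, D, H never appear on any right-hand side, so every candidate key must contain {C, D, H}.
{C, D, H}⁺ = {C, D, E, G, H, L}, which is all of the schema, so {C, D, H} is the only candidate key.

CDH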